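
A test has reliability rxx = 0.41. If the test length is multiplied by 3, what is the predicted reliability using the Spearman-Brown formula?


r_new = (n * rxx) / (1 + (n-1) * rxx)
r_new = (3 * 0.41) / (1 + 2 * 0.41)
r_new = 1.23 / 1.82
r_new = 0.6758

0.6758


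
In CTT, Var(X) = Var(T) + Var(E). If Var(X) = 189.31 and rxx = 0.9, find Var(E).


var_true = rxx * var_obs = 0.9 * 189.31 = 170.379
var_error = var_obs - var_true
var_error = 189.31 - 170.379
var_error = 18.931

18.931


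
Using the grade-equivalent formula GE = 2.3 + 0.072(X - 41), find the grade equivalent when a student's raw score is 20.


raw - median = 20 - 41 = -21
slope * diff = 0.072 * -21 = -1.512
GE = 2.3 + -1.512
GE = 0.788

0.788


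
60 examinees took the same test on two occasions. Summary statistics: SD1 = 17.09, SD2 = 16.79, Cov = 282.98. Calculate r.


r = cov(X,Y) / (SD_X * SD_Y)
r = 282.98 / (17.09 * 16.79)
r = 282.98 / 286.9411
r = 0.9862

0.9862


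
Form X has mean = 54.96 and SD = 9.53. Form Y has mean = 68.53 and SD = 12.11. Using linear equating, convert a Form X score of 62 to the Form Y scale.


slope = SD_Y / SD_X = 12.11 / 9.53 ~ 1.2707
intercept = mean_Y - slope * mean_X = 68.53 - (12.11 / 9.53) * 54.96 ~ -1.309
Y = slope * X + intercept. To avoid rounding drift from the rounded slope/intercept, evaluate the equivalent form Y = mean_Y + SD_Y * (X - mean_X) / SD_X at full precision:
Y = 68.53 + 12.11 * (62 - 54.96) / 9.53
Y = 68.53 + 12.11 * 7.04 / 9.53
Y = 68.53 + 85.2544 / 9.53
Y = 68.53 + 8.9459
Y = 77.4759

77.4759


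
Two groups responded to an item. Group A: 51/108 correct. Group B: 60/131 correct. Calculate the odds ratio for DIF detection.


Odds_A = 51/57 = 0.8947
Odds_B = 60/71 = 0.8451
OR = Odds_A / Odds_B = 0.8947 / 0.8451
Exactly, OR = (51 * 71) / (57 * 60) = 3621 / 3420
OR = 1.0588

1.0588


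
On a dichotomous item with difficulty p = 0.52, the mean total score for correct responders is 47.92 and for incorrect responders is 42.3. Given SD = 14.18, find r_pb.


q = 1 - p = 0.48
rpb = ((M1 - M0) / SD) * sqrt(p * q)
rpb = ((47.92 - 42.3) / 14.18) * sqrt(0.52 * 0.48)
rpb = 0.198

0.198


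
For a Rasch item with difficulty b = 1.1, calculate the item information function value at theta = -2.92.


P = 1/(1+exp(-(-2.92-1.1))) = 0.0176
I = P*(1-P) = 0.0176 * 0.9824
I = 0.0173

0.0173


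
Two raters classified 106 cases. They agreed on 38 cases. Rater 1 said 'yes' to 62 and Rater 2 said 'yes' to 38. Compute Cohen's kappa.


P_o = 38/106 = 0.358491
P_e = (62*38 + 44*68) / 11236 = 0.47597
kappa = (P_o - P_e) / (1 - P_e)
kappa = (0.358491 - 0.47597) / (1 - 0.47597)
kappa = -0.2242

-0.2242


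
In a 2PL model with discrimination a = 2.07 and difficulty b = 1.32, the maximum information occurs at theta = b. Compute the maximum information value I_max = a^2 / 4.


For 2PL, max info at theta = b = 1.32
I_max = a^2 / 4 = 2.07^2 / 4
= 4.2849 / 4
I_max = 1.0712

1.0712


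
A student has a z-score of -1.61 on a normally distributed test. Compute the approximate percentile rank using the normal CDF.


CDF(z) = 0.5 * (1 + erf(z/sqrt(2)))
erf(-1.1384) = -0.8926
CDF = 0.0537
Percentile rank = 0.0537 * 100 = 5.37

5.37


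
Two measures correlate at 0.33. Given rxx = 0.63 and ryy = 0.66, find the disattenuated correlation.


r_corrected = rxy / sqrt(rxx * ryy)
= 0.33 / sqrt(0.63 * 0.66)
= 0.33 / sqrt(0.4158)
= 0.33 / 0.644826
r_corrected = 0.5118

0.5118


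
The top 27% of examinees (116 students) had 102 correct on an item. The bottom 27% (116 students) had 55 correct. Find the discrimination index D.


p_upper = 102/116 = 0.8793
p_lower = 55/116 = 0.4741
D = 0.8793 - 0.4741 = 0.4052

0.4052


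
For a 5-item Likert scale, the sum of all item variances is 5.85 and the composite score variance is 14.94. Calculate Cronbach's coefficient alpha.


alpha = (k/(k-1)) * (1 - sum(si^2)/s_total^2)
= (5/4) * (1 - 5.85/14.94)
alpha = 0.7605

0.7605


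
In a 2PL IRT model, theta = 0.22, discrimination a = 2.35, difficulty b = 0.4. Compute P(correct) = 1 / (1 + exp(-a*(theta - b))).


a*(theta - b) = 2.35 * (0.22 - 0.4) = -0.423
exp(--0.423) = 1.5265
P = 1 / (1 + 1.5265)
P = 0.3958

0.3958


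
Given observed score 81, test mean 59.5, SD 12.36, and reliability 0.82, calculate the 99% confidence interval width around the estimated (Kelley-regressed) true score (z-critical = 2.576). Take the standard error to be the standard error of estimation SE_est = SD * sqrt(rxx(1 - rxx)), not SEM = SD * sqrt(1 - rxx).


True score estimate = 0.82*81 + 0.18*59.5 = 77.13
SE_est = SD * sqrt(rxx * (1 - rxx)) = 12.36 * sqrt(0.82 * 0.18) = 12.36 * sqrt(0.1476) = 4.748557
CI = T_est +/- z * SE_est, so width = 2 * z * SE_est = 2 * 2.576 * 4.748557
Width = 24.4646

24.4646


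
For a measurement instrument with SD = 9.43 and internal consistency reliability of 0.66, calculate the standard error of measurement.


SEM = SD * sqrt(1 - rxx)
SEM = 9.43 * sqrt(1 - 0.66)
SEM = 9.43 * sqrt(0.34) = 9.43 * 0.583095
SEM = 5.4986

5.4986


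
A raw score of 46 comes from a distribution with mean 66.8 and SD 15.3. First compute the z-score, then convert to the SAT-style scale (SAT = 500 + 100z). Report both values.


z = (X - mean) / SD = (46 - 66.8) / 15.3
z = -20.8 / 15.3
z = -1.3595
SAT-scale = SAT = 500 + 100z
Carry z at full precision (z = -20.8 / 15.3) into the conversion:
SAT-scale = 500 + 100 * (-20.8 / 15.3) = 500 + -2080 / 15.3
SAT-scale = 500 + -135.9477
SAT-scale = 364.0523

364.0523


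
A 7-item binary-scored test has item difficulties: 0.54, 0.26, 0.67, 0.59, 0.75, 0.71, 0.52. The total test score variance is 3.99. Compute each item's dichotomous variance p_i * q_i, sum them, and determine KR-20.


For each item, compute p_i * q_i:
  Item 1: 0.54 * 0.46 = 0.2484
  Item 2: 0.26 * 0.74 = 0.1924
  Item 3: 0.67 * 0.33 = 0.2211
  Item 4: 0.59 * 0.41 = 0.2419
  Item 5: 0.75 * 0.25 = 0.1875
  Item 6: 0.71 * 0.29 = 0.2059
  Item 7: 0.52 * 0.48 = 0.2496
Sum(p_i * q_i) = 0.2484 + 0.1924 + 0.2211 + 0.2419 + 0.1875 + 0.2059 + 0.2496 = 1.5468
KR-20 = (k/(k-1)) * (1 - Sum(p_i*q_i) / Var_total)
= (7/6) * (1 - 1.5468/3.99)
= 1.1667 * 0.6123
KR-20 = 0.7144

0.7144


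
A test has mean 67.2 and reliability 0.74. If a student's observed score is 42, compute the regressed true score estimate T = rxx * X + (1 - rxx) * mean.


T_est = rxx * X + (1 - rxx) * mean
T_est = 0.74 * 42 + 0.26 * 67.2
T_est = 31.08 + 17.472
T_est = 48.552

48.552


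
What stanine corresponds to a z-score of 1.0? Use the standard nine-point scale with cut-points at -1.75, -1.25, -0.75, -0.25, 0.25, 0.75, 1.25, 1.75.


Stanine boundaries: [-1.75, -1.25, -0.75, -0.25, 0.25, 0.75, 1.25, 1.75]
z = 1.0
Check each boundary:
  z >= -1.75 -> could be stanine 2
  z >= -1.25 -> could be stanine 3
  z >= -0.75 -> could be stanine 4
  z >= -0.25 -> could be stanine 5
  z >= 0.25 -> could be stanine 6
  z >= 0.75 -> could be stanine 7
  z < 1.25
  z < 1.75
Highest qualifying boundary gives stanine = 7

7


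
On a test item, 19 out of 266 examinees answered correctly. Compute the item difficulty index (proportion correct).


Item difficulty p = number correct / total examinees
p = 19 / 266
p = 0.0714

0.0714


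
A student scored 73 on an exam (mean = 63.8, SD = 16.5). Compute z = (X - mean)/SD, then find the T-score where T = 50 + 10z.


z = (X - mean) / SD = (73 - 63.8) / 16.5
z = 9.2 / 16.5
z = 0.5576
T-score = T = 50 + 10z
Carry z at full precision (z = 9.2 / 16.5) into the conversion:
T-score = 50 + 10 * (9.2 / 16.5) = 50 + 92 / 16.5
T-score = 50 + 5.5758
T-score = 55.5758

55.5758


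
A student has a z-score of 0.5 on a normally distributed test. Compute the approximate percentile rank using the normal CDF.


CDF(z) = 0.5 * (1 + erf(z/sqrt(2)))
erf(0.3536) = 0.3829
CDF = 0.6915
Percentile rank = 0.6915 * 100 = 69.15

69.15


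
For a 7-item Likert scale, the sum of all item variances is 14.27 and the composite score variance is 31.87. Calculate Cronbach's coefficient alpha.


alpha = (k/(k-1)) * (1 - sum(si^2)/s_total^2)
= (7/6) * (1 - 14.27/31.87)
alpha = 0.6443

0.6443


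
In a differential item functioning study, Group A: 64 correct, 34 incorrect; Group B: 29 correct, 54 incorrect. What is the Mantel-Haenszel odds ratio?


Odds_A = 64/34 = 1.8824
Odds_B = 29/54 = 0.537
OR = Odds_A / Odds_B = 1.8824 / 0.537
Exactly, OR = (64 * 54) / (34 * 29) = 3456 / 986
OR = 3.5051

3.5051


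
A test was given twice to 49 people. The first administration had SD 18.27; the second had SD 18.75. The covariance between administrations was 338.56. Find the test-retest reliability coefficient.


r = cov(X,Y) / (SD_X * SD_Y)
r = 338.56 / (18.27 * 18.75)
r = 338.56 / 342.5625
r = 0.9883

0.9883


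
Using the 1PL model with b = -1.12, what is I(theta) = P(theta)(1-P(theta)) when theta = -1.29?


P = 1/(1+exp(-(-1.29--1.12))) = 0.4576
I = P*(1-P) = 0.4576 * 0.5424
I = 0.2482

0.2482


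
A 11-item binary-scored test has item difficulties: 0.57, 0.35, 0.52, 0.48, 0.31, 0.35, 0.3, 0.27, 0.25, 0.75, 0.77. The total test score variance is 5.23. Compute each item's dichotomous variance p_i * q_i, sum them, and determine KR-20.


For each item, compute p_i * q_i:
  Item 1: 0.57 * 0.43 = 0.2451
  Item 2: 0.35 * 0.65 = 0.2275
  Item 3: 0.52 * 0.48 = 0.2496
  Item 4: 0.48 * 0.52 = 0.2496
  Item 5: 0.31 * 0.69 = 0.2139
  Item 6: 0.35 * 0.65 = 0.2275
  Item 7: 0.3 * 0.7 = 0.21
  Item 8: 0.27 * 0.73 = 0.1971
  Item 9: 0.25 * 0.75 = 0.1875
  Item 10: 0.75 * 0.25 = 0.1875
  Item 11: 0.77 * 0.23 = 0.1771
Sum(p_i * q_i) = 0.2451 + 0.2275 + 0.2496 + 0.2496 + 0.2139 + 0.2275 + 0.21 + 0.1971 + 0.1875 + 0.1875 + 0.1771 = 2.3724
KR-20 = (k/(k-1)) * (1 - Sum(p_i*q_i) / Var_total)
= (11/10) * (1 - 2.3724/5.23)
= 1.1 * 0.5464
KR-20 = 0.601

0.601


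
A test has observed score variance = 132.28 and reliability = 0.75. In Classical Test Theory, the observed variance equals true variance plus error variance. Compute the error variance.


var_true = rxx * var_obs = 0.75 * 132.28 = 99.21
var_error = var_obs - var_true
var_error = 132.28 - 99.21
var_error = 33.07

33.07


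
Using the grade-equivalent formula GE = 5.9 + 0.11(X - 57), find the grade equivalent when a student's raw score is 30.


raw - median = 30 - 57 = -27
slope * diff = 0.11 * -27 = -2.97
GE = 5.9 + -2.97
GE = 2.93

2.93


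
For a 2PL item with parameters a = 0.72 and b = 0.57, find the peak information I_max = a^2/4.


For 2PL, max info at theta = b = 0.57
I_max = a^2 / 4 = 0.72^2 / 4
= 0.5184 / 4
I_max = 0.1296

0.1296


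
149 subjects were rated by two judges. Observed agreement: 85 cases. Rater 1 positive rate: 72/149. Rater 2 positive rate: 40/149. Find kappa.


P_o = 85/149 = 0.57047
P_e = (72*40 + 77*109) / 22201 = 0.50777
kappa = (P_o - P_e) / (1 - P_e)
kappa = (0.57047 - 0.50777) / (1 - 0.50777)
kappa = 0.1274

0.1274


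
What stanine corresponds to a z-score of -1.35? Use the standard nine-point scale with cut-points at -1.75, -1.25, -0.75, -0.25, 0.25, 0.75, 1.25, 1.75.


Stanine boundaries: [-1.75, -1.25, -0.75, -0.25, 0.25, 0.75, 1.25, 1.75]
z = -1.35
Check each boundary:
  z >= -1.75 -> could be stanine 2
  z < -1.25
  z < -0.75
  z < -0.25
  z < 0.25
  z < 0.75
  z < 1.25
  z < 1.75
Highest qualifying boundary gives stanine = 2

2


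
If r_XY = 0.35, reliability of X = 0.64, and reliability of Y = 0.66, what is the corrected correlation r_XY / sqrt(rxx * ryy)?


r_corrected = rxy / sqrt(rxx * ryy)
= 0.35 / sqrt(0.64 * 0.66)
= 0.35 / sqrt(0.4224)
= 0.35 / 0.649923
r_corrected = 0.5385

0.5385


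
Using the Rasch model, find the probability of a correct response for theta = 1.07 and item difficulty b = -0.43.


theta - b = 1.07 - -0.43 = 1.5
exp(-(theta - b)) = exp(-1.5) = 0.2231
P = 1 / (1 + 0.2231)
P = 0.8176

0.8176


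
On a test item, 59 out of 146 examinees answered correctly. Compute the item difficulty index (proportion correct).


Item difficulty p = number correct / total examinees
p = 59 / 146
p = 0.4041

0.4041


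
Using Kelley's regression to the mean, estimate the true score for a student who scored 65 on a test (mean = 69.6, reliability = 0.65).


T_est = rxx * X + (1 - rxx) * mean
T_est = 0.65 * 65 + 0.35 * 69.6
T_est = 42.25 + 24.36
T_est = 66.61

66.61


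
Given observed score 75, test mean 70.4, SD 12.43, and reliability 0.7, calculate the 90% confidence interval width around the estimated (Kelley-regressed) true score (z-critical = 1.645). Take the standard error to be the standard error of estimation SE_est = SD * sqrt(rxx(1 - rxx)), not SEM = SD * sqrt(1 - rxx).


True score estimate = 0.7*75 + 0.3*70.4 = 73.62
SE_est = SD * sqrt(rxx * (1 - rxx)) = 12.43 * sqrt(0.7 * 0.3) = 12.43 * sqrt(0.21) = 5.696142
CI = T_est +/- z * SE_est, so width = 2 * z * SE_est = 2 * 1.645 * 5.696142
Width = 18.7403

18.7403


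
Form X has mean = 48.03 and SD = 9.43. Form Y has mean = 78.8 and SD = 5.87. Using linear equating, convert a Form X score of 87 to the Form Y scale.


slope = SD_Y / SD_X = 5.87 / 9.43 ~ 0.6225
intercept = mean_Y - slope * mean_X = 78.8 - (5.87 / 9.43) * 48.03 ~ 48.9022
Y = slope * X + intercept. To avoid rounding drift from the rounded slope/intercept, evaluate the equivalent form Y = mean_Y + SD_Y * (X - mean_X) / SD_X at full precision:
Y = 78.8 + 5.87 * (87 - 48.03) / 9.43
Y = 78.8 + 5.87 * 38.97 / 9.43
Y = 78.8 + 228.7539 / 9.43
Y = 78.8 + 24.2581
Y = 103.0581

103.0581


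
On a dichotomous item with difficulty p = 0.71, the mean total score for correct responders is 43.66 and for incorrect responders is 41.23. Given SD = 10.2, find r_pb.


q = 1 - p = 0.29
rpb = ((M1 - M0) / SD) * sqrt(p * q)
rpb = ((43.66 - 41.23) / 10.2) * sqrt(0.71 * 0.29)
rpb = 0.1081

0.1081


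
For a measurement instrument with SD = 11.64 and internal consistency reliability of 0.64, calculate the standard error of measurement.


SEM = SD * sqrt(1 - rxx)
SEM = 11.64 * sqrt(1 - 0.64)
SEM = 11.64 * sqrt(0.36) = 11.64 * 0.6
SEM = 6.984

6.984


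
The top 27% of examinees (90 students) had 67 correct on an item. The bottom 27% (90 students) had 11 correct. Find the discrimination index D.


p_upper = 67/90 = 0.7444
p_lower = 11/90 = 0.1222
D = 0.7444 - 0.1222 = 0.6222

0.6222


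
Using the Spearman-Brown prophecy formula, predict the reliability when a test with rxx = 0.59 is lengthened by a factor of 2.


r_new = (n * rxx) / (1 + (n-1) * rxx)
r_new = (2 * 0.59) / (1 + 1 * 0.59)
r_new = 1.18 / 1.59
r_new = 0.7421

0.7421


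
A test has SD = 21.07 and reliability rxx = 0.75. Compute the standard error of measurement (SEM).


SEM = SD * sqrt(1 - rxx)
SEM = 21.07 * sqrt(1 - 0.75)
SEM = 21.07 * sqrt(0.25) = 21.07 * 0.5
SEM = 10.535

10.535


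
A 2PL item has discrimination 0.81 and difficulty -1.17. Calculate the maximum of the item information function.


For 2PL, max info at theta = b = -1.17
I_max = a^2 / 4 = 0.81^2 / 4
= 0.6561 / 4
I_max = 0.164

0.164


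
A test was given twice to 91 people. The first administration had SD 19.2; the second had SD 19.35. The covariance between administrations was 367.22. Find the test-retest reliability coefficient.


r = cov(X,Y) / (SD_X * SD_Y)
r = 367.22 / (19.2 * 19.35)
r = 367.22 / 371.52
r = 0.9884

0.9884


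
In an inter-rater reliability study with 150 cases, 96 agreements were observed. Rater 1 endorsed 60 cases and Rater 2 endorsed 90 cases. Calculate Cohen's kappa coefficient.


P_o = 96/150 = 0.64
P_e = (60*90 + 90*60) / 22500 = 0.48
kappa = (P_o - P_e) / (1 - P_e)
kappa = (0.64 - 0.48) / (1 - 0.48)
kappa = 0.3077

0.3077


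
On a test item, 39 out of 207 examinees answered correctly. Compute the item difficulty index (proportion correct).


Item difficulty p = number correct / total examinees
p = 39 / 207
p = 0.1884

0.1884


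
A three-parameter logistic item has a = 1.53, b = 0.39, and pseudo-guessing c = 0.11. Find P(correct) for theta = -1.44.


logit = 1.53*(-1.44 - 0.39) = -2.7999
P* = 1/(1 + exp(--2.7999)) = 0.0573
P = 0.11 + (1 - 0.11) * 0.0573
P = 0.161

0.161


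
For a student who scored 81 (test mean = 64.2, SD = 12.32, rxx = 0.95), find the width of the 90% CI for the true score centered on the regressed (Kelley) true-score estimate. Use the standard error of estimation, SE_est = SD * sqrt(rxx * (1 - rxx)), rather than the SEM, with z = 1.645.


True score estimate = 0.95*81 + 0.05*64.2 = 80.16
SE_est = SD * sqrt(rxx * (1 - rxx)) = 12.32 * sqrt(0.95 * 0.05) = 12.32 * sqrt(0.0475) = 2.685082
CI = T_est +/- z * SE_est, so width = 2 * z * SE_est = 2 * 1.645 * 2.685082
Width = 8.8339

8.8339


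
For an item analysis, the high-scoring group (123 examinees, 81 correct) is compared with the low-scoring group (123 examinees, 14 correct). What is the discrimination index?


p_upper = 81/123 = 0.6585
p_lower = 14/123 = 0.1138
D = 0.6585 - 0.1138 = 0.5447

0.5447


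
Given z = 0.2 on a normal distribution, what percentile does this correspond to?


CDF(z) = 0.5 * (1 + erf(z/sqrt(2)))
erf(0.1414) = 0.1585
CDF = 0.5793
Percentile rank = 0.5793 * 100 = 57.93

57.93


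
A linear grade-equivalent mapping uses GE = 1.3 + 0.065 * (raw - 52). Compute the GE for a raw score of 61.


raw - median = 61 - 52 = 9
slope * diff = 0.065 * 9 = 0.585
GE = 1.3 + 0.585
GE = 1.885

1.885


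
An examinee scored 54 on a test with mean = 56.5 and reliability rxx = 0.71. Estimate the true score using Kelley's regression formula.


T_est = rxx * X + (1 - rxx) * mean
T_est = 0.71 * 54 + 0.29 * 56.5
T_est = 38.34 + 16.385
T_est = 54.725

54.725


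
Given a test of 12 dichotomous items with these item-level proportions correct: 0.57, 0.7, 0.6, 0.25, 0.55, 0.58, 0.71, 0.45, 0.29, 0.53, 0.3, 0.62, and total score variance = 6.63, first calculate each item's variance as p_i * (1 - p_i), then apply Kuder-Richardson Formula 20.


For each item, compute p_i * q_i:
  Item 1: 0.57 * 0.43 = 0.2451
  Item 2: 0.7 * 0.3 = 0.21
  Item 3: 0.6 * 0.4 = 0.24
  Item 4: 0.25 * 0.75 = 0.1875
  Item 5: 0.55 * 0.45 = 0.2475
  Item 6: 0.58 * 0.42 = 0.2436
  Item 7: 0.71 * 0.29 = 0.2059
  Item 8: 0.45 * 0.55 = 0.2475
  Item 9: 0.29 * 0.71 = 0.2059
  Item 10: 0.53 * 0.47 = 0.2491
  Item 11: 0.3 * 0.7 = 0.21
  Item 12: 0.62 * 0.38 = 0.2356
Sum(p_i * q_i) = 0.2451 + 0.21 + 0.24 + 0.1875 + 0.2475 + 0.2436 + 0.2059 + 0.2475 + 0.2059 + 0.2491 + 0.21 + 0.2356 = 2.7277
KR-20 = (k/(k-1)) * (1 - Sum(p_i*q_i) / Var_total)
= (12/11) * (1 - 2.7277/6.63)
= 1.0909 * 0.5886
KR-20 = 0.6421

0.6421


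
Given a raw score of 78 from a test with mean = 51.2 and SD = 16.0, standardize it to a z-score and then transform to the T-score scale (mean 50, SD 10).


z = (X - mean) / SD = (78 - 51.2) / 16.0
z = 26.8 / 16.0
z = 1.675
T-score = T = 50 + 10z
Carry z at full precision (z = 26.8 / 16.0) into the conversion:
T-score = 50 + 10 * (26.8 / 16.0) = 50 + 268 / 16.0
T-score = 50 + 16.75
T-score = 66.75

66.75


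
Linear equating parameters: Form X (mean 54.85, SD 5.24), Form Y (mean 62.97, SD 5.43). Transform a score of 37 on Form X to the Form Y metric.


slope = SD_Y / SD_X = 5.43 / 5.24 ~ 1.0363
intercept = mean_Y - slope * mean_X = 62.97 - (5.43 / 5.24) * 54.85 ~ 6.1312
Y = slope * X + intercept. To avoid rounding drift from the rounded slope/intercept, evaluate the equivalent form Y = mean_Y + SD_Y * (X - mean_X) / SD_X at full precision:
Y = 62.97 + 5.43 * (37 - 54.85) / 5.24
Y = 62.97 - 5.43 * 17.85 / 5.24
Y = 62.97 - 96.9255 / 5.24
Y = 62.97 - 18.4972
Y = 44.4728

44.4728


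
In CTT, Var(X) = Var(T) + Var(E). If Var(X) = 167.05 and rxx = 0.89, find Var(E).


var_true = rxx * var_obs = 0.89 * 167.05 = 148.6745
var_error = var_obs - var_true
var_error = 167.05 - 148.6745
var_error = 18.3755

18.3755


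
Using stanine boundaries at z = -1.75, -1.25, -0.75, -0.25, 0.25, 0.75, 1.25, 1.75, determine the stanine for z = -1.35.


Stanine boundaries: [-1.75, -1.25, -0.75, -0.25, 0.25, 0.75, 1.25, 1.75]
z = -1.35
Check each boundary:
  z >= -1.75 -> could be stanine 2
  z < -1.25
  z < -0.75
  z < -0.25
  z < 0.25
  z < 0.75
  z < 1.25
  z < 1.75
Highest qualifying boundary gives stanine = 2

2


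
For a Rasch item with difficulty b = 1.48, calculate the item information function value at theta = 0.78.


P = 1/(1+exp(-(0.78-1.48))) = 0.3318
I = P*(1-P) = 0.3318 * 0.6682
I = 0.2217

0.2217


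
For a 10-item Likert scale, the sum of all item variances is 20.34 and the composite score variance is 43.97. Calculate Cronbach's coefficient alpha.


alpha = (k/(k-1)) * (1 - sum(si^2)/s_total^2)
= (10/9) * (1 - 20.34/43.97)
alpha = 0.5971

0.5971


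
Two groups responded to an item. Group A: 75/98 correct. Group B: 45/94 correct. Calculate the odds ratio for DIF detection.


Odds_A = 75/23 = 3.2609
Odds_B = 45/49 = 0.9184
OR = Odds_A / Odds_B = 3.2609 / 0.9184
Exactly, OR = (75 * 49) / (23 * 45) = 3675 / 1035
OR = 3.5507

3.5507


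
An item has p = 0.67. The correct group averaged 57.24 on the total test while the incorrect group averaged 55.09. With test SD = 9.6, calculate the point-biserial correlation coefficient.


q = 1 - p = 0.33
rpb = ((M1 - M0) / SD) * sqrt(p * q)
rpb = ((57.24 - 55.09) / 9.6) * sqrt(0.67 * 0.33)
rpb = 0.1053

0.1053


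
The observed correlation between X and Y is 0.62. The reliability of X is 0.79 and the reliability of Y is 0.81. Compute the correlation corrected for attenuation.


r_corrected = rxy / sqrt(rxx * ryy)
= 0.62 / sqrt(0.79 * 0.81)
= 0.62 / sqrt(0.6399)
= 0.62 / 0.799937
r_corrected = 0.7751

0.7751


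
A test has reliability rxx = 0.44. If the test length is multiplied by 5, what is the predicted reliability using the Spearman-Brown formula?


r_new = (n * rxx) / (1 + (n-1) * rxx)
r_new = (5 * 0.44) / (1 + 4 * 0.44)
r_new = 2.2 / 2.76
r_new = 0.7971

0.7971


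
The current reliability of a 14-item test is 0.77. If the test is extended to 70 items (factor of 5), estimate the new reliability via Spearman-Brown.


r_new = (n * rxx) / (1 + (n-1) * rxx)
r_new = (5 * 0.77) / (1 + 4 * 0.77)
r_new = 3.85 / 4.08
r_new = 0.9436

0.9436


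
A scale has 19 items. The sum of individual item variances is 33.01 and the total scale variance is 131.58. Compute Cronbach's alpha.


alpha = (k/(k-1)) * (1 - sum(si^2)/s_total^2)
= (19/18) * (1 - 33.01/131.58)
alpha = 0.7907

0.7907


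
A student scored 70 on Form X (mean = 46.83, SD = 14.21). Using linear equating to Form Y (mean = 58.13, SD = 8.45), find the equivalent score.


slope = SD_Y / SD_X = 8.45 / 14.21 ~ 0.5947
intercept = mean_Y - slope * mean_X = 58.13 - (8.45 / 14.21) * 46.83 ~ 30.2825
Y = slope * X + intercept. To avoid rounding drift from the rounded slope/intercept, evaluate the equivalent form Y = mean_Y + SD_Y * (X - mean_X) / SD_X at full precision:
Y = 58.13 + 8.45 * (70 - 46.83) / 14.21
Y = 58.13 + 8.45 * 23.17 / 14.21
Y = 58.13 + 195.7865 / 14.21
Y = 58.13 + 13.7781
Y = 71.9081

71.9081


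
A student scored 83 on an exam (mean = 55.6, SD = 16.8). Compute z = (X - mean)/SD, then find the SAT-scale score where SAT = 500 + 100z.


z = (X - mean) / SD = (83 - 55.6) / 16.8
z = 27.4 / 16.8
z = 1.631
SAT-scale = SAT = 500 + 100z
Carry z at full precision (z = 27.4 / 16.8) into the conversion:
SAT-scale = 500 + 100 * (27.4 / 16.8) = 500 + 2740 / 16.8
SAT-scale = 500 + 163.0952
SAT-scale = 663.0952

663.0952


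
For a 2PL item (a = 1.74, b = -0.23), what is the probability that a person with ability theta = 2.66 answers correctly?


a*(theta - b) = 1.74 * (2.66 - -0.23) = 5.0286
exp(-5.0286) = 0.0065
P = 1 / (1 + 0.0065)
P = 0.9935

0.9935


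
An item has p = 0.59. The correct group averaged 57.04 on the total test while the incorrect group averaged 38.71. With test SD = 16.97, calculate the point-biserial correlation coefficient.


q = 1 - p = 0.41
rpb = ((M1 - M0) / SD) * sqrt(p * q)
rpb = ((57.04 - 38.71) / 16.97) * sqrt(0.59 * 0.41)
rpb = 0.5312

0.5312


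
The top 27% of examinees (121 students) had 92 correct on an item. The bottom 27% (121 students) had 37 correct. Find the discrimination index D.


p_upper = 92/121 = 0.7603
p_lower = 37/121 = 0.3058
D = 0.7603 - 0.3058 = 0.4545

0.4545


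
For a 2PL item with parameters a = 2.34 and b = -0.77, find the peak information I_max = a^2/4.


For 2PL, max info at theta = b = -0.77
I_max = a^2 / 4 = 2.34^2 / 4
= 5.4756 / 4
I_max = 1.3689

1.3689


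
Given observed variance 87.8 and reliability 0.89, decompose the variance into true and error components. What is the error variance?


var_true = rxx * var_obs = 0.89 * 87.8 = 78.142
var_error = var_obs - var_true
var_error = 87.8 - 78.142
var_error = 9.658

9.658


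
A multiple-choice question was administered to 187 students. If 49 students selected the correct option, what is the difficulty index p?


Item difficulty p = number correct / total examinees
p = 49 / 187
p = 0.262

0.262


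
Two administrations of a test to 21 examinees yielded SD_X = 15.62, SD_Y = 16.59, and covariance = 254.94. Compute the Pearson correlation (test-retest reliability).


r = cov(X,Y) / (SD_X * SD_Y)
r = 254.94 / (15.62 * 16.59)
r = 254.94 / 259.1358
r = 0.9838

0.9838


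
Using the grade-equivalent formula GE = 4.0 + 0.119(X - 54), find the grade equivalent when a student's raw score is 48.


raw - median = 48 - 54 = -6
slope * diff = 0.119 * -6 = -0.714
GE = 4.0 + -0.714
GE = 3.286

3.286


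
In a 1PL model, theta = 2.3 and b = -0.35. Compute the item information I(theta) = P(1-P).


P = 1/(1+exp(-(2.3--0.35))) = 0.934
I = P*(1-P) = 0.934 * 0.066
I = 0.0616

0.0616


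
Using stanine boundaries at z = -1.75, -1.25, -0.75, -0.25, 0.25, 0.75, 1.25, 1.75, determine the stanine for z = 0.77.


Stanine boundaries: [-1.75, -1.25, -0.75, -0.25, 0.25, 0.75, 1.25, 1.75]
z = 0.77
Check each boundary:
  z >= -1.75 -> could be stanine 2
  z >= -1.25 -> could be stanine 3
  z >= -0.75 -> could be stanine 4
  z >= -0.25 -> could be stanine 5
  z >= 0.25 -> could be stanine 6
  z >= 0.75 -> could be stanine 7
  z < 1.25
  z < 1.75
Highest qualifying boundary gives stanine = 7

7


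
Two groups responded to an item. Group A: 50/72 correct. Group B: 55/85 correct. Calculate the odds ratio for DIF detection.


Odds_A = 50/22 = 2.2727
Odds_B = 55/30 = 1.8333
OR = Odds_A / Odds_B = 2.2727 / 1.8333
Exactly, OR = (50 * 30) / (22 * 55) = 1500 / 1210
OR = 1.2397

1.2397


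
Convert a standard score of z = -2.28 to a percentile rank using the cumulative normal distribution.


CDF(z) = 0.5 * (1 + erf(z/sqrt(2)))
erf(-1.6122) = -0.9774
CDF = 0.0113
Percentile rank = 0.0113 * 100 = 1.13

1.13


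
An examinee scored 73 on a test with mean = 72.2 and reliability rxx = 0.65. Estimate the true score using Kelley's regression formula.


T_est = rxx * X + (1 - rxx) * mean
T_est = 0.65 * 73 + 0.35 * 72.2
T_est = 47.45 + 25.27
T_est = 72.72

72.72


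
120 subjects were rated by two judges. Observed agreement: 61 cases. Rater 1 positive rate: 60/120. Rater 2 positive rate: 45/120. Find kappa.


P_o = 61/120 = 0.508333
P_e = (60*45 + 60*75) / 14400 = 0.5
kappa = (P_o - P_e) / (1 - P_e)
kappa = (0.508333 - 0.5) / (1 - 0.5)
kappa = 0.0167

0.0167


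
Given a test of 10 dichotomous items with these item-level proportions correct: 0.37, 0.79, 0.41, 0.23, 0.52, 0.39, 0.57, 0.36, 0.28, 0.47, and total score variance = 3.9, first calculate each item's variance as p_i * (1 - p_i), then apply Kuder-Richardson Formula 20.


For each item, compute p_i * q_i:
  Item 1: 0.37 * 0.63 = 0.2331
  Item 2: 0.79 * 0.21 = 0.1659
  Item 3: 0.41 * 0.59 = 0.2419
  Item 4: 0.23 * 0.77 = 0.1771
  Item 5: 0.52 * 0.48 = 0.2496
  Item 6: 0.39 * 0.61 = 0.2379
  Item 7: 0.57 * 0.43 = 0.2451
  Item 8: 0.36 * 0.64 = 0.2304
  Item 9: 0.28 * 0.72 = 0.2016
  Item 10: 0.47 * 0.53 = 0.2491
Sum(p_i * q_i) = 0.2331 + 0.1659 + 0.2419 + 0.1771 + 0.2496 + 0.2379 + 0.2451 + 0.2304 + 0.2016 + 0.2491 = 2.2317
KR-20 = (k/(k-1)) * (1 - Sum(p_i*q_i) / Var_total)
= (10/9) * (1 - 2.2317/3.9)
= 1.1111 * 0.4278
KR-20 = 0.4753

0.4753


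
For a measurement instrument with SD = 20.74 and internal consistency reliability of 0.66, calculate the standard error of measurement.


SEM = SD * sqrt(1 - rxx)
SEM = 20.74 * sqrt(1 - 0.66)
SEM = 20.74 * sqrt(0.34) = 20.74 * 0.583095
SEM = 12.0934

12.0934


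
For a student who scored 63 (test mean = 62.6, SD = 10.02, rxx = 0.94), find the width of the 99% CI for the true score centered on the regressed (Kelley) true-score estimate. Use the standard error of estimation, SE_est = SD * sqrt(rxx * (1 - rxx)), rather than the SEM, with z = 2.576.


True score estimate = 0.94*63 + 0.06*62.6 = 62.976
SE_est = SD * sqrt(rxx * (1 - rxx)) = 10.02 * sqrt(0.94 * 0.06) = 10.02 * sqrt(0.0564) = 2.379618
CI = T_est +/- z * SE_est, so width = 2 * z * SE_est = 2 * 2.576 * 2.379618
Width = 12.2598

12.2598


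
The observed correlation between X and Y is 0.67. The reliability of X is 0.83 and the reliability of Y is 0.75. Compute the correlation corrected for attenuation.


r_corrected = rxy / sqrt(rxx * ryy)
= 0.67 / sqrt(0.83 * 0.75)
= 0.67 / sqrt(0.6225)
= 0.67 / 0.788987
r_corrected = 0.8492

0.8492


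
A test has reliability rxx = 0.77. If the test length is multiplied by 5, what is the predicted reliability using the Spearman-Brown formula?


r_new = (n * rxx) / (1 + (n-1) * rxx)
r_new = (5 * 0.77) / (1 + 4 * 0.77)
r_new = 3.85 / 4.08
r_new = 0.9436

0.9436


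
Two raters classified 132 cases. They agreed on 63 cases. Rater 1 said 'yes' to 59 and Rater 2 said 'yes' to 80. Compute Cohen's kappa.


P_o = 63/132 = 0.477273
P_e = (59*80 + 73*52) / 17424 = 0.488751
kappa = (P_o - P_e) / (1 - P_e)
kappa = (0.477273 - 0.488751) / (1 - 0.488751)
kappa = -0.0225

-0.0225


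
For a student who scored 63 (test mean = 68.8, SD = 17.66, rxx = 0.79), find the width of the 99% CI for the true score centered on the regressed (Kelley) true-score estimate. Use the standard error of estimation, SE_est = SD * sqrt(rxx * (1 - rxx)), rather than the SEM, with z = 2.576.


True score estimate = 0.79*63 + 0.21*68.8 = 64.218
SE_est = SD * sqrt(rxx * (1 - rxx)) = 17.66 * sqrt(0.79 * 0.21) = 17.66 * sqrt(0.1659) = 7.193063
CI = T_est +/- z * SE_est, so width = 2 * z * SE_est = 2 * 2.576 * 7.193063
Width = 37.0587

37.0587


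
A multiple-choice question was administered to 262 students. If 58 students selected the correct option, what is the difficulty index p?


Item difficulty p = number correct / total examinees
p = 58 / 262
p = 0.2214

0.2214


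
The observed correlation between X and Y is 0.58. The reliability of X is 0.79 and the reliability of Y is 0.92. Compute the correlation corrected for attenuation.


r_corrected = rxy / sqrt(rxx * ryy)
= 0.58 / sqrt(0.79 * 0.92)
= 0.58 / sqrt(0.7268)
= 0.58 / 0.852526
r_corrected = 0.6803

0.6803


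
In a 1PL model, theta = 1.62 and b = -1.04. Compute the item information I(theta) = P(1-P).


P = 1/(1+exp(-(1.62--1.04))) = 0.9346
I = P*(1-P) = 0.9346 * 0.0654
I = 0.0611

0.0611


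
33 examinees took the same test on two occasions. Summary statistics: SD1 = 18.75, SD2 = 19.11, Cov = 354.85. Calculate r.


r = cov(X,Y) / (SD_X * SD_Y)
r = 354.85 / (18.75 * 19.11)
r = 354.85 / 358.3125
r = 0.9903

0.9903


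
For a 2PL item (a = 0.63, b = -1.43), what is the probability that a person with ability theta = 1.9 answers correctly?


a*(theta - b) = 0.63 * (1.9 - -1.43) = 2.0979
exp(-2.0979) = 0.1227
P = 1 / (1 + 0.1227)
P = 0.8907

0.8907


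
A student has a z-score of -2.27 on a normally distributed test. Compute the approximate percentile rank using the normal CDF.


CDF(z) = 0.5 * (1 + erf(z/sqrt(2)))
erf(-1.6051) = -0.9768
CDF = 0.0116
Percentile rank = 0.0116 * 100 = 1.16

1.16


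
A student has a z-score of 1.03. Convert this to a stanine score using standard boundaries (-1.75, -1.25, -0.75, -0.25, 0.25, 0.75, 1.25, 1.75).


Stanine boundaries: [-1.75, -1.25, -0.75, -0.25, 0.25, 0.75, 1.25, 1.75]
z = 1.03
Check each boundary:
  z >= -1.75 -> could be stanine 2
  z >= -1.25 -> could be stanine 3
  z >= -0.75 -> could be stanine 4
  z >= -0.25 -> could be stanine 5
  z >= 0.25 -> could be stanine 6
  z >= 0.75 -> could be stanine 7
  z < 1.25
  z < 1.75
Highest qualifying boundary gives stanine = 7

7


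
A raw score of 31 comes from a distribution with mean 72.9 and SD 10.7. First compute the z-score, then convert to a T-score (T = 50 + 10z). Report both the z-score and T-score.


z = (X - mean) / SD = (31 - 72.9) / 10.7
z = -41.9 / 10.7
z = -3.9159
T-score = T = 50 + 10z
Carry z at full precision (z = -41.9 / 10.7) into the conversion:
T-score = 50 + 10 * (-41.9 / 10.7) = 50 + -419 / 10.7
T-score = 50 + -39.1589
T-score = 10.8411

10.8411


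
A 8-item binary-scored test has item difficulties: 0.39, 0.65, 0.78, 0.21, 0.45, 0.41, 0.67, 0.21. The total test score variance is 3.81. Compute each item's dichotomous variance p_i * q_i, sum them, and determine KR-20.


For each item, compute p_i * q_i:
  Item 1: 0.39 * 0.61 = 0.2379
  Item 2: 0.65 * 0.35 = 0.2275
  Item 3: 0.78 * 0.22 = 0.1716
  Item 4: 0.21 * 0.79 = 0.1659
  Item 5: 0.45 * 0.55 = 0.2475
  Item 6: 0.41 * 0.59 = 0.2419
  Item 7: 0.67 * 0.33 = 0.2211
  Item 8: 0.21 * 0.79 = 0.1659
Sum(p_i * q_i) = 0.2379 + 0.2275 + 0.1716 + 0.1659 + 0.2475 + 0.2419 + 0.2211 + 0.1659 = 1.6793
KR-20 = (k/(k-1)) * (1 - Sum(p_i*q_i) / Var_total)
= (8/7) * (1 - 1.6793/3.81)
= 1.1429 * 0.5592
KR-20 = 0.6391

0.6391


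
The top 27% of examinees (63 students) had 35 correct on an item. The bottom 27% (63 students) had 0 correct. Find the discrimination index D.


p_upper = 35/63 = 0.5556
p_lower = 0/63 = 0.0
D = 0.5556 - 0.0 = 0.5556

0.5556


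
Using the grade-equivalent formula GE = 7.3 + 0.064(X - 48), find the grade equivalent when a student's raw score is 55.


raw - median = 55 - 48 = 7
slope * diff = 0.064 * 7 = 0.448
GE = 7.3 + 0.448
GE = 7.748

7.748


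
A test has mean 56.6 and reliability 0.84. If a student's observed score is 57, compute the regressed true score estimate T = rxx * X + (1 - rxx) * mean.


T_est = rxx * X + (1 - rxx) * mean
T_est = 0.84 * 57 + 0.16 * 56.6
T_est = 47.88 + 9.056
T_est = 56.936

56.936


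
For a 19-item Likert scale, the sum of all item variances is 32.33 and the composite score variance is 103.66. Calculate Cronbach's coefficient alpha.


alpha = (k/(k-1)) * (1 - sum(si^2)/s_total^2)
= (19/18) * (1 - 32.33/103.66)
alpha = 0.7263

0.7263


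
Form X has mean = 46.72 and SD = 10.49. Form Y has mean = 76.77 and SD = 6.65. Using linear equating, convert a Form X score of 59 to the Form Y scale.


slope = SD_Y / SD_X = 6.65 / 10.49 ~ 0.6339
intercept = mean_Y - slope * mean_X = 76.77 - (6.65 / 10.49) * 46.72 ~ 47.1525
Y = slope * X + intercept. To avoid rounding drift from the rounded slope/intercept, evaluate the equivalent form Y = mean_Y + SD_Y * (X - mean_X) / SD_X at full precision:
Y = 76.77 + 6.65 * (59 - 46.72) / 10.49
Y = 76.77 + 6.65 * 12.28 / 10.49
Y = 76.77 + 81.662 / 10.49
Y = 76.77 + 7.7847
Y = 84.5547

84.5547


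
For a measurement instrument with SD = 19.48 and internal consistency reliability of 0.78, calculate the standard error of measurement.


SEM = SD * sqrt(1 - rxx)
SEM = 19.48 * sqrt(1 - 0.78)
SEM = 19.48 * sqrt(0.22) = 19.48 * 0.469042
SEM = 9.1369

9.1369


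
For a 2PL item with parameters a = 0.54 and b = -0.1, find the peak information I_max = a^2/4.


For 2PL, max info at theta = b = -0.1
I_max = a^2 / 4 = 0.54^2 / 4
= 0.2916 / 4
I_max = 0.0729

0.0729


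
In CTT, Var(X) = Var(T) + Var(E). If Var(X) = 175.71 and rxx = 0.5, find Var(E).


var_true = rxx * var_obs = 0.5 * 175.71 = 87.855
var_error = var_obs - var_true
var_error = 175.71 - 87.855
var_error = 87.855

87.855


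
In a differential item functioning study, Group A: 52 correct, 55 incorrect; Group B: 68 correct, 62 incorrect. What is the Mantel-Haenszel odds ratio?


Odds_A = 52/55 = 0.9455
Odds_B = 68/62 = 1.0968
OR = Odds_A / Odds_B = 0.9455 / 1.0968
Exactly, OR = (52 * 62) / (55 * 68) = 3224 / 3740
OR = 0.862

0.862


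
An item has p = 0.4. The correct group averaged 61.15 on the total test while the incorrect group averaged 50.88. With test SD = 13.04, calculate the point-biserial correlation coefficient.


q = 1 - p = 0.6
rpb = ((M1 - M0) / SD) * sqrt(p * q)
rpb = ((61.15 - 50.88) / 13.04) * sqrt(0.4 * 0.6)
rpb = 0.3858

0.3858


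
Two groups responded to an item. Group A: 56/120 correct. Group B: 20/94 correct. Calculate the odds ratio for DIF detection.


Odds_A = 56/64 = 0.875
Odds_B = 20/74 = 0.2703
OR = Odds_A / Odds_B = 0.875 / 0.2703
Exactly, OR = (56 * 74) / (64 * 20) = 4144 / 1280
OR = 3.2375

3.2375


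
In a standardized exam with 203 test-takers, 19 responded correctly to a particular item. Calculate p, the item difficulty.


Item difficulty p = number correct / total examinees
p = 19 / 203
p = 0.0936

0.0936


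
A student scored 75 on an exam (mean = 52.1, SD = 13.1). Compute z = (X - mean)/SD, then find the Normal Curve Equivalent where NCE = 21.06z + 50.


z = (X - mean) / SD = (75 - 52.1) / 13.1
z = 22.9 / 13.1
z = 1.7481
NCE = NCE = 21.06z + 50
Carry z at full precision (z = 22.9 / 13.1) into the conversion:
NCE = 21.06 * (22.9 / 13.1) + 50 = 482.274 / 13.1 + 50
NCE = 36.8148 + 50
NCE = 86.8148

86.8148


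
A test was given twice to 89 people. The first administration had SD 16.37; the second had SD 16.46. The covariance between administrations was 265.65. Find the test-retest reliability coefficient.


r = cov(X,Y) / (SD_X * SD_Y)
r = 265.65 / (16.37 * 16.46)
r = 265.65 / 269.4502
r = 0.9859

0.9859


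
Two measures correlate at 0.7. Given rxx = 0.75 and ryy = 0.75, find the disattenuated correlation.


r_corrected = rxy / sqrt(rxx * ryy)
= 0.7 / sqrt(0.75 * 0.75)
= 0.7 / sqrt(0.5625)
= 0.7 / 0.75
r_corrected = 0.9333

0.9333


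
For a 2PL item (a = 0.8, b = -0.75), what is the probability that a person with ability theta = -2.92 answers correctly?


a*(theta - b) = 0.8 * (-2.92 - -0.75) = -1.736
exp(--1.736) = 5.6746
P = 1 / (1 + 5.6746)
P = 0.1498

0.1498


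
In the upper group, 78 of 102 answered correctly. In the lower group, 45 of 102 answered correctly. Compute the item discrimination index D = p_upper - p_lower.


p_upper = 78/102 = 0.7647
p_lower = 45/102 = 0.4412
D = 0.7647 - 0.4412 = 0.3235

0.3235


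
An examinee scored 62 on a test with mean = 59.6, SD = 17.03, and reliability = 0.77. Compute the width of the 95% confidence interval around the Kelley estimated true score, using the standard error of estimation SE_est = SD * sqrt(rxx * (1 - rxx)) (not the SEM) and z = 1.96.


True score estimate = 0.77*62 + 0.23*59.6 = 61.448
SE_est = SD * sqrt(rxx * (1 - rxx)) = 17.03 * sqrt(0.77 * 0.23) = 17.03 * sqrt(0.1771) = 7.166778
CI = T_est +/- z * SE_est, so width = 2 * z * SE_est = 2 * 1.96 * 7.166778
Width = 28.0938

28.0938


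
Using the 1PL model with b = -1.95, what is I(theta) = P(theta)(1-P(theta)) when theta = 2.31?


P = 1/(1+exp(-(2.31--1.95))) = 0.9861
I = P*(1-P) = 0.9861 * 0.0139
I = 0.0137

0.0137


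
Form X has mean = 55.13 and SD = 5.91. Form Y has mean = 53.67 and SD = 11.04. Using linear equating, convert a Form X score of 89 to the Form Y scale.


slope = SD_Y / SD_X = 11.04 / 5.91 ~ 1.868
intercept = mean_Y - slope * mean_X = 53.67 - (11.04 / 5.91) * 55.13 ~ -49.314
Y = slope * X + intercept. To avoid rounding drift from the rounded slope/intercept, evaluate the equivalent form Y = mean_Y + SD_Y * (X - mean_X) / SD_X at full precision:
Y = 53.67 + 11.04 * (89 - 55.13) / 5.91
Y = 53.67 + 11.04 * 33.87 / 5.91
Y = 53.67 + 373.9248 / 5.91
Y = 53.67 + 63.2698
Y = 116.9398

116.9398


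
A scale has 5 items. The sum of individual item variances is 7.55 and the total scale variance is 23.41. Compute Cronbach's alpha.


alpha = (k/(k-1)) * (1 - sum(si^2)/s_total^2)
= (5/4) * (1 - 7.55/23.41)
alpha = 0.8469

0.8469
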